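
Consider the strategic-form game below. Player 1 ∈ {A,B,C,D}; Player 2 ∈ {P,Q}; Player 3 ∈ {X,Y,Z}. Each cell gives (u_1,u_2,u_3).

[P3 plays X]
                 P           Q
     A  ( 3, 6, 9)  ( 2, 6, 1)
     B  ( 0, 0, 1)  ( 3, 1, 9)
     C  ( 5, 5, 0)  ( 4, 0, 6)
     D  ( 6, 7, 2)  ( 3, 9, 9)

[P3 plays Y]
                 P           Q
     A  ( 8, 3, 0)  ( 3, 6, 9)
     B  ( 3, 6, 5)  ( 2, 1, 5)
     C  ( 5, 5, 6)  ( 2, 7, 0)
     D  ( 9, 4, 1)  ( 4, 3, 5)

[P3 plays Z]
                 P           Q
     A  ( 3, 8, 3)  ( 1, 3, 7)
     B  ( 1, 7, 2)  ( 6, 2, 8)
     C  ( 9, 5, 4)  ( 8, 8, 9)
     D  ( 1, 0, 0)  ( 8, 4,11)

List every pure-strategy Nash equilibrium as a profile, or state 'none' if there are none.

(A,P,X): not NE [P1→D gives 6>3]
(A,P,Y): not NE [P1→D gives 9>8; P2→Q gives 6>3; P3→X gives 9>0]
(A,P,Z): not NE [P1→C gives 9>3; P3→X gives 9>3]
(A,Q,X): not NE [P1→C gives 4>2; P3→Y gives 9>1]
(A,Q,Y): not NE [P1→D gives 4>3]
(A,Q,Z): not NE [P1→D gives 8>1; P2→P gives 8>3; P3→Y gives 9>7]
(B,P,X): not NE [P1→D gives 6>0; P2→Q gives 1>0; P3→Y gives 5>1]
(B,P,Y): not NE [P1→D gives 9>3]
(B,P,Z): not NE [P1→C gives 9>1; P3→Y gives 5>2]
(B,Q,X): not NE [P1→C gives 4>3]
(B,Q,Y): not NE [P1→D gives 4>2; P2→P gives 6>1; P3→X gives 9>5]
(B,Q,Z): not NE [P1→D gives 8>6; P2→P gives 7>2; P3→X gives 9>8]
(C,P,X): not NE [P1→D gives 6>5; P3→Y gives 6>0]
(C,P,Y): not NE [P1→D gives 9>5; P2→Q gives 7>5]
(C,P,Z): not NE [P2→Q gives 8>5; P3→Y gives 6>4]
(C,Q,X): not NE [P2→P gives 5>0; P3→Z gives 9>6]
(C,Q,Y): not NE [P1→D gives 4>2; P3→Z gives 9>0]
(C,Q,Z): NE
(D,P,X): not NE [P2→Q gives 9>7]
(D,P,Y): not NE [P3→X gives 2>1]
(D,P,Z): not NE [P1→C gives 9>1; P2→Q gives 4>0; P3→X gives 2>0]
(D,Q,X): not NE [P1→C gives 4>3; P3→Z gives 11>9]
(D,Q,Y): not NE [P2→P gives 4>3; P3→Z gives 11>5]
(D,Q,Z): NE

PSNE = {(C,Q,Z), (D,Q,Z)}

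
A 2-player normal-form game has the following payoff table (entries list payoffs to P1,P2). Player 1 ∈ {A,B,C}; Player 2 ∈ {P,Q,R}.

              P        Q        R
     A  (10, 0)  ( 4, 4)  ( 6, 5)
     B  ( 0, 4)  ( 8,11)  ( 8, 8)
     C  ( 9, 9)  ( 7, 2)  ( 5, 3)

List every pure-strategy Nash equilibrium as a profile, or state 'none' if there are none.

Nash profiles: (B,Q)

(A,P): not NE [P2→R gives 5>0]
(A,Q): not NE [P1→B gives 8>4; P2→R gives 5>4]
(A,R): not NE [P1→B gives 8>6]
(B,P): not NE [P1→A gives 10>0; P2→Q gives 11>4]
(B,Q): NE
(B,R): not NE [P2→Q gives 11>8]
(C,P): not NE [P1→A gives 10>9]
(C,Q): not NE [P1→B gives 8>7; P2→P gives 9>2]
(C,R): not NE [P1→B gives 8>5; P2→P gives 9>3]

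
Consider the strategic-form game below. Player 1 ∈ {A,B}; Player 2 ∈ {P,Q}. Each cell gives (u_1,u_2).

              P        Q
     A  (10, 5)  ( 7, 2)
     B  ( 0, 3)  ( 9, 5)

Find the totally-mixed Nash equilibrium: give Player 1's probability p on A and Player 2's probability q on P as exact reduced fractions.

P1 mixes 2/5 on A; P2 mixes 1/6 on P

P1 indiff ⇒ q·10+(1-q)·7 = q·0+(1-q)·9 ⇒ q(10) = (1-q)(2) ⇒ q = 1/6
P2 indiff ⇒ p·5+(1-p)·3 = p·2+(1-p)·5 ⇒ p(3) = (1-p)(2) ⇒ p = 2/5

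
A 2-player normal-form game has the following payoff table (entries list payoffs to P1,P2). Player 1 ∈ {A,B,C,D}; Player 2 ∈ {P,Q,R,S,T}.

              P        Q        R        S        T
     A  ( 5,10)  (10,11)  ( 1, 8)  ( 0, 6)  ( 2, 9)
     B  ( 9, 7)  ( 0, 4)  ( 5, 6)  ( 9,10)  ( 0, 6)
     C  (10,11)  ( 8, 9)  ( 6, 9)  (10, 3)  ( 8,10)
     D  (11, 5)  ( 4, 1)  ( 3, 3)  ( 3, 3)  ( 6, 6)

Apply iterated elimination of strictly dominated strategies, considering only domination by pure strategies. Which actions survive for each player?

IESDS → P1:{A,C,D} P2:{P,Q,T}

P1 drop B (C beats it: P:10>9 Q:8>0 R:6>5 S:10>9 T:8>0)
P2 drop R (P beats it: A:10>8 C:11>9 D:5>3)
P2 drop S (P beats it: A:10>6 C:11>3 D:5>3)
P1→{A,C,D} P2→{P,Q,T}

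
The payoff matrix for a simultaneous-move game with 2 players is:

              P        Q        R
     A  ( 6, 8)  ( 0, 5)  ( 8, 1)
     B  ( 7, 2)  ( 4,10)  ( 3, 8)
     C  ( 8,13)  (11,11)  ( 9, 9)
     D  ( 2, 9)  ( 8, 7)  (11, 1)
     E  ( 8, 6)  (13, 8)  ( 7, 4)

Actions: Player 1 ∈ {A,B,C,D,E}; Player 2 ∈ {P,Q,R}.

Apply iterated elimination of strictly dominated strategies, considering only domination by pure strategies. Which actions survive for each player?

P1 drop A (C beats it: P:8>6 Q:11>0 R:9>8)
P1 drop B (C beats it: P:8>7 Q:11>4 R:9>3)
P2 drop R (P beats it: C:13>9 D:9>1 E:6>4)
P1 drop D (C beats it: P:8>2 Q:11>8)
P1→{C,E} P2→{P,Q}

Survivors P1:{C,E} P2:{P,Q}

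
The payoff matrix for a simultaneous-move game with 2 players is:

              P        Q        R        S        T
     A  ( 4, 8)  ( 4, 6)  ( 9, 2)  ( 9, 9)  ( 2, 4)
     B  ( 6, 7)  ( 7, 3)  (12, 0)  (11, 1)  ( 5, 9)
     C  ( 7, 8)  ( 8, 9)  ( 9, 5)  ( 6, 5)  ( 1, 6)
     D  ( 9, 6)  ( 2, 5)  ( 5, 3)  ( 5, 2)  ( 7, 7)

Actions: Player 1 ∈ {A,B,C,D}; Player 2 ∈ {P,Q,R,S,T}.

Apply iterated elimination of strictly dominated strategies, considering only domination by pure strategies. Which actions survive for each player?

Remaining: P1:{B,C,D} P2:{P,Q,T}

P1 drop A (B beats it: P:6>4 Q:7>4 R:12>9 S:11>9 T:5>2)
P2 drop R (P beats it: B:7>0 C:8>5 D:6>3)
P2 drop S (P beats it: B:7>1 C:8>5 D:6>2)
P1→{B,C,D} P2→{P,Q,T}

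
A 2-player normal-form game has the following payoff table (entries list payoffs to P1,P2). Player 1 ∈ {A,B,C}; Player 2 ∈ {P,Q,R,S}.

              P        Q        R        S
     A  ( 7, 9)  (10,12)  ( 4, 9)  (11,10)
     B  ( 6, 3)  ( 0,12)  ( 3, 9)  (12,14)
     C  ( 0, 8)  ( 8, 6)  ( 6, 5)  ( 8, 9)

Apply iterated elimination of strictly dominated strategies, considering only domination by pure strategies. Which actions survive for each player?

P2 drop P (S beats it: A:10>9 B:14>3 C:9>8)
P2 drop R (Q beats it: A:12>9 B:12>9 C:6>5)
P1 drop C (A beats it: Q:10>8 S:11>8)
P1→{A,B} P2→{Q,S}

Remaining: P1:{A,B} P2:{Q,S}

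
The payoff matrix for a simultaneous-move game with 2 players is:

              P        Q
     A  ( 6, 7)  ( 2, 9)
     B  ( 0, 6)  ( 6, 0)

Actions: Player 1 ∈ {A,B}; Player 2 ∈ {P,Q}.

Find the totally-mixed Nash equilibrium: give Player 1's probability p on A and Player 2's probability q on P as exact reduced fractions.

p=3/4, q=2/5

P1 indiff ⇒ q·6+(1-q)·2 = q·0+(1-q)·6 ⇒ q(6) = (1-q)(4) ⇒ q = 2/5
P2 indiff ⇒ p·7+(1-p)·6 = p·9+(1-p)·0 ⇒ p(-2) = (1-p)(-6) ⇒ p = 3/4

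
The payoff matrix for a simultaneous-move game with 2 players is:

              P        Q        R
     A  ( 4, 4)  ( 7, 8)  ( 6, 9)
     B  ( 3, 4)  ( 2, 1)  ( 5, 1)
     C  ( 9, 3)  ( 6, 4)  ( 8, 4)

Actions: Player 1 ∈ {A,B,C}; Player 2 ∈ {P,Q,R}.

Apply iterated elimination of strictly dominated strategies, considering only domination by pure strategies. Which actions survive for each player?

P1 drop B (A beats it: P:4>3 Q:7>2 R:6>5)
P2 drop P (Q beats it: A:8>4 C:4>3)
P1→{A,C} P2→{Q,R}

IESDS → P1:{A,C} P2:{Q,R}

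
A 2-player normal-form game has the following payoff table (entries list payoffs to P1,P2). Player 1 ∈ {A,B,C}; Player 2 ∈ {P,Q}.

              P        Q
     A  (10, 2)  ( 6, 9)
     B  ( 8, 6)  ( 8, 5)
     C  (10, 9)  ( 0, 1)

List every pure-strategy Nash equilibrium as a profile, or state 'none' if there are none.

NE set: (C,P)

(A,P): not NE [P2→Q gives 9>2]
(A,Q): not NE [P1→B gives 8>6]
(B,P): not NE [P1→C gives 10>8]
(B,Q): not NE [P2→P gives 6>5]
(C,P): NE
(C,Q): not NE [P1→B gives 8>0; P2→P gives 9>1]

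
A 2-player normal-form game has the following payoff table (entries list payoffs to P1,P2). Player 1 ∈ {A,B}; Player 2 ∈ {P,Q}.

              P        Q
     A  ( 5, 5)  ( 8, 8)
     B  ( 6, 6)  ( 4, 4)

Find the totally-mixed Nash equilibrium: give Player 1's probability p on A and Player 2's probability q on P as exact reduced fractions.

P1 indiff ⇒ q·5+(1-q)·8 = q·6+(1-q)·4 ⇒ q(-1) = (1-q)(-4) ⇒ q = 4/5
P2 indiff ⇒ p·5+(1-p)·6 = p·8+(1-p)·4 ⇒ p(-3) = (1-p)(-2) ⇒ p = 2/5

(p,q) = (2/5, 4/5)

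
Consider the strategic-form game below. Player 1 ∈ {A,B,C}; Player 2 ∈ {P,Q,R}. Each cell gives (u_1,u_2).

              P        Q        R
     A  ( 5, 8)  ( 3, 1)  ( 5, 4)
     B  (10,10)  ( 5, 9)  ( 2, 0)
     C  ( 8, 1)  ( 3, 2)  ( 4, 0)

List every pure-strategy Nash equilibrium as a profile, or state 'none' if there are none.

Nash profiles: (B,P)

(A,P): not NE [P1→B gives 10>5]
(A,Q): not NE [P1→B gives 5>3; P2→P gives 8>1]
(A,R): not NE [P2→P gives 8>4]
(B,P): NE
(B,Q): not NE [P2→P gives 10>9]
(B,R): not NE [P1→A gives 5>2; P2→P gives 10>0]
(C,P): not NE [P1→B gives 10>8; P2→Q gives 2>1]
(C,Q): not NE [P1→B gives 5>3]
(C,R): not NE [P1→A gives 5>4; P2→Q gives 2>0]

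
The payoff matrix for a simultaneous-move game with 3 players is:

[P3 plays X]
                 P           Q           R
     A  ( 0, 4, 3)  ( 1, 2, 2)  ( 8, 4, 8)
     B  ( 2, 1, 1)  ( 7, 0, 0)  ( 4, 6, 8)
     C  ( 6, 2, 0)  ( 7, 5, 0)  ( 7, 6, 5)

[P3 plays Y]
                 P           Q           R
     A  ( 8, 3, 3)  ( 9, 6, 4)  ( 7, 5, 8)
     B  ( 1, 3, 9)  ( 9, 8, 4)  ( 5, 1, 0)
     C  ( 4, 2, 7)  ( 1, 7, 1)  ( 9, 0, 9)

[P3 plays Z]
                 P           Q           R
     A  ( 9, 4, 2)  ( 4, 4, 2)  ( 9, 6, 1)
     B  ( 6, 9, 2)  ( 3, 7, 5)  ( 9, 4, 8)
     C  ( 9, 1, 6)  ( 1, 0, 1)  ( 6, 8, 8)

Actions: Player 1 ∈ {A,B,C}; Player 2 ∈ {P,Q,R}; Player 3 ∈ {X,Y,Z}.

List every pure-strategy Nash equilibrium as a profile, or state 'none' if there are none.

(A,P,X): not NE [P1→C gives 6>0]
(A,P,Y): not NE [P2→Q gives 6>3]
(A,P,Z): not NE [P2→R gives 6>4; P3→Y gives 3>2]
(A,Q,X): not NE [P1→C gives 7>1; P2→R gives 4>2; P3→Y gives 4>2]
(A,Q,Y): NE
(A,Q,Z): not NE [P2→R gives 6>4; P3→Y gives 4>2]
(A,R,X): NE
(A,R,Y): not NE [P1→C gives 9>7; P2→Q gives 6>5]
(A,R,Z): not NE [P3→Y gives 8>1]
(B,P,X): not NE [P1→C gives 6>2; P2→R gives 6>1; P3→Y gives 9>1]
(B,P,Y): not NE [P1→A gives 8>1; P2→Q gives 8>3]
(B,P,Z): not NE [P1→C gives 9>6; P3→Y gives 9>2]
(B,Q,X): not NE [P2→R gives 6>0; P3→Z gives 5>0]
(B,Q,Y): not NE [P3→Z gives 5>4]
(B,Q,Z): not NE [P1→A gives 4>3; P2→P gives 9>7]
(B,R,X): not NE [P1→A gives 8>4]
(B,R,Y): not NE [P1→C gives 9>5; P2→Q gives 8>1; P3→Z gives 8>0]
(B,R,Z): not NE [P2→P gives 9>4]
(C,P,X): not NE [P2→R gives 6>2; P3→Y gives 7>0]
(C,P,Y): not NE [P1→A gives 8>4; P2→Q gives 7>2]
(C,P,Z): not NE [P2→R gives 8>1; P3→Y gives 7>6]
(C,Q,X): not NE [P2→R gives 6>5; P3→Z gives 1>0]
(C,Q,Y): not NE [P1→B gives 9>1]
(C,Q,Z): not NE [P1→A gives 4>1; P2→R gives 8>0]
(C,R,X): not NE [P1→A gives 8>7; P3→Y gives 9>5]
(C,R,Y): not NE [P2→Q gives 7>0]
(C,R,Z): not NE [P1→B gives 9>6; P3→Y gives 9>8]

NE set: (A,Q,Y), (A,R,X)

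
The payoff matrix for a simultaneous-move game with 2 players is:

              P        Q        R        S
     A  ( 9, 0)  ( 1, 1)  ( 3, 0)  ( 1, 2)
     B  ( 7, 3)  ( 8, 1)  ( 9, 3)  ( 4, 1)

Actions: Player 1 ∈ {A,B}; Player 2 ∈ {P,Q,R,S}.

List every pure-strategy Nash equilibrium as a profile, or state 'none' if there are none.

(A,P): not NE [P2→S gives 2>0]
(A,Q): not NE [P1→B gives 8>1; P2→S gives 2>1]
(A,R): not NE [P1→B gives 9>3; P2→S gives 2>0]
(A,S): not NE [P1→B gives 4>1]
(B,P): not NE [P1→A gives 9>7]
(B,Q): not NE [P2→R gives 3>1]
(B,R): NE
(B,S): not NE [P2→R gives 3>1]

Nash profiles: (B,R)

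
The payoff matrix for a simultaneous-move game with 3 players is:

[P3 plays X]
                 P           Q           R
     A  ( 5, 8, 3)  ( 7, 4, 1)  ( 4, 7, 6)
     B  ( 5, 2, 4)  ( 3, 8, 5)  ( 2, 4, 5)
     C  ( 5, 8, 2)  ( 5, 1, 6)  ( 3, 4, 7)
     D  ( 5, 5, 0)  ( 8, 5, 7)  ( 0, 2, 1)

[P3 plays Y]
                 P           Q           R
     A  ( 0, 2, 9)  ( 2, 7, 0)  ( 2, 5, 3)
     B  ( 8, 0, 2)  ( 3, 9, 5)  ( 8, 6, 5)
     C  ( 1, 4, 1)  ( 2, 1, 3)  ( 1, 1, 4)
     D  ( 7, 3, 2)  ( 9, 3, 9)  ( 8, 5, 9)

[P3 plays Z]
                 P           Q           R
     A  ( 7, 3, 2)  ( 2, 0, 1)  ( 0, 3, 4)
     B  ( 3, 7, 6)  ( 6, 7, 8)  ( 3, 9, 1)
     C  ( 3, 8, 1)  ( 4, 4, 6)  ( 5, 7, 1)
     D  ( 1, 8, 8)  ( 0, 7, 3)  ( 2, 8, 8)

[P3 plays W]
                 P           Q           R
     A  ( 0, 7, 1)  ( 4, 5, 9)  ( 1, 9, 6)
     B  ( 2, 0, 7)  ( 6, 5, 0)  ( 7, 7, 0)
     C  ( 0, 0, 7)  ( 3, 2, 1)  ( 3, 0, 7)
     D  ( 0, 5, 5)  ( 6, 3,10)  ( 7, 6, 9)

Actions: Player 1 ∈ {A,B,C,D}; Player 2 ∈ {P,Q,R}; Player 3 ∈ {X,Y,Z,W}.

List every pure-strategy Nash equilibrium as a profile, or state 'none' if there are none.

(A,P,X): not NE [P3→Y gives 9>3]
(A,P,Y): not NE [P1→B gives 8>0; P2→Q gives 7>2]
(A,P,Z): not NE [P3→Y gives 9>2]
(A,P,W): not NE [P1→B gives 2>0; P2→R gives 9>7; P3→Y gives 9>1]
(A,Q,X): not NE [P1→D gives 8>7; P2→P gives 8>4; P3→W gives 9>1]
(A,Q,Y): not NE [P1→D gives 9>2; P3→W gives 9>0]
(A,Q,Z): not NE [P1→B gives 6>2; P2→R gives 3>0; P3→W gives 9>1]
(A,Q,W): not NE [P1→D gives 6>4; P2→R gives 9>5]
(A,R,X): not NE [P2→P gives 8>7]
(A,R,Y): not NE [P1→D gives 8>2; P2→Q gives 7>5; P3→W gives 6>3]
(A,R,Z): not NE [P1→C gives 5>0; P3→W gives 6>4]
(A,R,W): not NE [P1→D gives 7>1]
(B,P,X): not NE [P2→Q gives 8>2; P3→W gives 7>4]
(B,P,Y): not NE [P2→Q gives 9>0; P3→W gives 7>2]
(B,P,Z): not NE [P1→A gives 7>3; P2→R gives 9>7; P3→W gives 7>6]
(B,P,W): not NE [P2→R gives 7>0]
(B,Q,X): not NE [P1→D gives 8>3; P3→Z gives 8>5]
(B,Q,Y): not NE [P1→D gives 9>3; P3→Z gives 8>5]
(B,Q,Z): not NE [P2→R gives 9>7]
(B,Q,W): not NE [P2→R gives 7>5; P3→Z gives 8>0]
(B,R,X): not NE [P1→A gives 4>2; P2→Q gives 8>4]
(B,R,Y): not NE [P2→Q gives 9>6]
(B,R,Z): not NE [P1→C gives 5>3; P3→Y gives 5>1]
(B,R,W): not NE [P3→Y gives 5>0]
(C,P,X): not NE [P3→W gives 7>2]
(C,P,Y): not NE [P1→B gives 8>1; P3→W gives 7>1]
(C,P,Z): not NE [P1→A gives 7>3; P3→W gives 7>1]
(C,P,W): not NE [P1→B gives 2>0; P2→Q gives 2>0]
(C,Q,X): not NE [P1→D gives 8>5; P2→P gives 8>1]
(C,Q,Y): not NE [P1→D gives 9>2; P2→P gives 4>1; P3→Z gives 6>3]
(C,Q,Z): not NE [P1→B gives 6>4; P2→P gives 8>4]
(C,Q,W): not NE [P1→D gives 6>3; P3→Z gives 6>1]
(C,R,X): not NE [P1→A gives 4>3; P2→P gives 8>4]
(C,R,Y): not NE [P1→D gives 8>1; P2→P gives 4>1; P3→W gives 7>4]
(C,R,Z): not NE [P2→P gives 8>7; P3→W gives 7>1]
(C,R,W): not NE [P1→D gives 7>3; P2→Q gives 2>0]
(D,P,X): not NE [P3→Z gives 8>0]
(D,P,Y): not NE [P1→B gives 8>7; P2→R gives 5>3; P3→Z gives 8>2]
(D,P,Z): not NE [P1→A gives 7>1]
(D,P,W): not NE [P1→B gives 2>0; P2→R gives 6>5; P3→Z gives 8>5]
(D,Q,X): not NE [P3→W gives 10>7]
(D,Q,Y): not NE [P2→R gives 5>3; P3→W gives 10>9]
(D,Q,Z): not NE [P1→B gives 6>0; P2→R gives 8>7; P3→W gives 10>3]
(D,Q,W): not NE [P2→R gives 6>3]
(D,R,X): not NE [P1→A gives 4>0; P2→Q gives 5>2; P3→W gives 9>1]
(D,R,Y): NE
(D,R,Z): not NE [P1→C gives 5>2; P3→W gives 9>8]
(D,R,W): NE

Nash profiles: (D,R,Y), (D,R,W)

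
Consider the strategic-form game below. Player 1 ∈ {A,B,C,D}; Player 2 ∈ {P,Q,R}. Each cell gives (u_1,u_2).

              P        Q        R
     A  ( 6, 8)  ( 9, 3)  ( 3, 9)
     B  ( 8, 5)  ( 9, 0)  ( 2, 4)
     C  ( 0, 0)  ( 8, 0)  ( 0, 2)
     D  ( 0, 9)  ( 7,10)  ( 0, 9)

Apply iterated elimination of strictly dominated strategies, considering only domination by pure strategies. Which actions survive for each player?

Remaining: P1:{A,B} P2:{P,R}

P1 drop C (A beats it: P:6>0 Q:9>8 R:3>0)
P1 drop D (A beats it: P:6>0 Q:9>7 R:3>0)
P2 drop Q (P beats it: A:8>3 B:5>0)
P1→{A,B} P2→{P,R}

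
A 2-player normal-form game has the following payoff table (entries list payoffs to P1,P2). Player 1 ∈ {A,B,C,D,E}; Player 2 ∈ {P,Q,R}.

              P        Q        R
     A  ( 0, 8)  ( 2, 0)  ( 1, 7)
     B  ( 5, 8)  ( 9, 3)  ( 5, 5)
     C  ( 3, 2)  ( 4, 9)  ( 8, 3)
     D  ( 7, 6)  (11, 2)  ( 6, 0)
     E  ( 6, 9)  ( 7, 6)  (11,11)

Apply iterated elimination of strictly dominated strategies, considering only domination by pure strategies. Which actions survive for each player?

P1 drop A (B beats it: P:5>0 Q:9>2 R:5>1)
P1 drop B (D beats it: P:7>5 Q:11>9 R:6>5)
P1 drop C (E beats it: P:6>3 Q:7>4 R:11>8)
P2 drop Q (P beats it: D:6>2 E:9>6)
P1→{D,E} P2→{P,R}

Remaining: P1:{D,E} P2:{P,R}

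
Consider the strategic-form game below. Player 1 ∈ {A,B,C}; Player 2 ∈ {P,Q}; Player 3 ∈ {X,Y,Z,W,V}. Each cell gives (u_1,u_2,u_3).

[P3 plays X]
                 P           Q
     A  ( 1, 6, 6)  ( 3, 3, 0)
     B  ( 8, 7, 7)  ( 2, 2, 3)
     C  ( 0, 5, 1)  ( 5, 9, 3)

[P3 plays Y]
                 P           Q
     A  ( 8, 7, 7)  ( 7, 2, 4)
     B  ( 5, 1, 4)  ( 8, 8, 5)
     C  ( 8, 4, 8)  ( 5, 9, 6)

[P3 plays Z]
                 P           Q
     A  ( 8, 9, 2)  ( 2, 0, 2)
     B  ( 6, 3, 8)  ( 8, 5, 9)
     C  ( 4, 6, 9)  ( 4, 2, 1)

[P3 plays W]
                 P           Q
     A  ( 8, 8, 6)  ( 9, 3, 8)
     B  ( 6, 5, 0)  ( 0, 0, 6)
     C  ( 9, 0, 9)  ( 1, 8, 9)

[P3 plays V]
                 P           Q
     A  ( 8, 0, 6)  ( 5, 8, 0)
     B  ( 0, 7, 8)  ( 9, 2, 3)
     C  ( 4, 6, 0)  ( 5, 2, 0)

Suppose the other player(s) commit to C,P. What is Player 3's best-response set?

P3 best: {Z,W}

u_3(X vs C,P) = 1
u_3(Y vs C,P) = 8
u_3(Z vs C,P) = 9
u_3(W vs C,P) = 9
u_3(V vs C,P) = 0
max payoff 9 at {Z,W}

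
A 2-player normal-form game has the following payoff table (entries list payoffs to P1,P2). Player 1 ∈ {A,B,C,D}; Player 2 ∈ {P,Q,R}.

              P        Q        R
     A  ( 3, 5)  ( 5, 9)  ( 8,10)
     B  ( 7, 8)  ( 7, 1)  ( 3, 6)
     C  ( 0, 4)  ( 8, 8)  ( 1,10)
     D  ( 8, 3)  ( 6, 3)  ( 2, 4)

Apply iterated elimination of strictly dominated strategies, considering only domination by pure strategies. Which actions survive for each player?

P2 drop Q (R beats it: A:10>9 B:6>1 C:10>8 D:4>3)
P1 drop C (A beats it: P:3>0 R:8>1)
P1→{A,B,D} P2→{P,R}

Survivors P1:{A,B,D} P2:{P,R}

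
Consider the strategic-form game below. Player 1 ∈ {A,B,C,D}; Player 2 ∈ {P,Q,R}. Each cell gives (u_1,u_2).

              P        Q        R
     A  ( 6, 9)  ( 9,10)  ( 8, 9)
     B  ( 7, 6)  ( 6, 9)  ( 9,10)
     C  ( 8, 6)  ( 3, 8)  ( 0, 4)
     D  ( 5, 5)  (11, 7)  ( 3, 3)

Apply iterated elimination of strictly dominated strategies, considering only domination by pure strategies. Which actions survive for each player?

P2 drop P (Q beats it: A:10>9 B:9>6 C:8>6 D:7>5)
P1 drop C (A beats it: Q:9>3 R:8>0)
P1→{A,B,D} P2→{Q,R}

Survivors P1:{A,B,D} P2:{Q,R}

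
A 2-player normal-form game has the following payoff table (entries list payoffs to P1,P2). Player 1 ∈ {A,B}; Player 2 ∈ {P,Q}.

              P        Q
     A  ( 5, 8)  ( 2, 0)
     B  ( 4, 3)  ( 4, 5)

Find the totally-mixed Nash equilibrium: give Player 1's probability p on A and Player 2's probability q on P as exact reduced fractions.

P1 indiff ⇒ q·5+(1-q)·2 = q·4+(1-q)·4 ⇒ q(1) = (1-q)(2) ⇒ q = 2/3
P2 indiff ⇒ p·8+(1-p)·3 = p·0+(1-p)·5 ⇒ p(8) = (1-p)(2) ⇒ p = 1/5

p=1/5, q=2/3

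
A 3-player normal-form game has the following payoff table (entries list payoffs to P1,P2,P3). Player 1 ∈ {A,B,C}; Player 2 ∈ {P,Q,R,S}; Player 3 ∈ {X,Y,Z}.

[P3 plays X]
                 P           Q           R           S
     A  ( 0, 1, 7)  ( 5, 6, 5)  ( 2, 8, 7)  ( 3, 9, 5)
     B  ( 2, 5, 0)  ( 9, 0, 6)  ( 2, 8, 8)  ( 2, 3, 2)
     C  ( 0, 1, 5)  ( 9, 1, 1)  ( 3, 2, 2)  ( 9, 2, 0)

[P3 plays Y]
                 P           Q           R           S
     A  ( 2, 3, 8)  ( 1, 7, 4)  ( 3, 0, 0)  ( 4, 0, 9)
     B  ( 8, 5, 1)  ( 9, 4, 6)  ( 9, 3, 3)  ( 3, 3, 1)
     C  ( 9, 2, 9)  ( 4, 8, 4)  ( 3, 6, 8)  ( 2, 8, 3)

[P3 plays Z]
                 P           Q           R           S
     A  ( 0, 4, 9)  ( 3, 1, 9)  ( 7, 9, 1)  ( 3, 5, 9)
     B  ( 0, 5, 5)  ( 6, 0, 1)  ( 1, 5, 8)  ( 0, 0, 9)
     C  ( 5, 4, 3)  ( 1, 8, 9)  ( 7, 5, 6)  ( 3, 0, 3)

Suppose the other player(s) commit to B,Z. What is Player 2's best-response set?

argmax u_2 = {P,R}

u_2(P vs B,Z) = 5
u_2(Q vs B,Z) = 0
u_2(R vs B,Z) = 5
u_2(S vs B,Z) = 0
max payoff 5 at {P,R}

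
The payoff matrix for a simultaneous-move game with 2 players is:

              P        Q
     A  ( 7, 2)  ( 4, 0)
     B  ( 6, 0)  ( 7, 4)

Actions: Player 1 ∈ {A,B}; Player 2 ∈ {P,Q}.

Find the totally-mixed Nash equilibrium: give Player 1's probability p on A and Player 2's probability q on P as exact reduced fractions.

P1 indiff ⇒ q·7+(1-q)·4 = q·6+(1-q)·7 ⇒ q(1) = (1-q)(3) ⇒ q = 3/4
P2 indiff ⇒ p·2+(1-p)·0 = p·0+(1-p)·4 ⇒ p(2) = (1-p)(4) ⇒ p = 2/3

p=2/3, q=3/4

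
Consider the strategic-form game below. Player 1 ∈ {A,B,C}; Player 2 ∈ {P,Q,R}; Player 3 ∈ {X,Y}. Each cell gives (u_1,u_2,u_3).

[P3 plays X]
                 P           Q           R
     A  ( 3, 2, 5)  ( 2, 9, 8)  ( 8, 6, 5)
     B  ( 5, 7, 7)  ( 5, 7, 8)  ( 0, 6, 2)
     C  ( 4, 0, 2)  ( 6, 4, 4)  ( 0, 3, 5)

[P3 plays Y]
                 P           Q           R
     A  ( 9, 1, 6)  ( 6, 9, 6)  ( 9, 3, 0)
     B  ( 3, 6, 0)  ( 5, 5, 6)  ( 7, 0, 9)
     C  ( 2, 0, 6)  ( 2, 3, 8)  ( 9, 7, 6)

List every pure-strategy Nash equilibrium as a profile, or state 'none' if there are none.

Nash profiles: (B,P,X), (C,R,Y)

(A,P,X): not NE [P1→B gives 5>3; P2→Q gives 9>2; P3→Y gives 6>5]
(A,P,Y): not NE [P2→Q gives 9>1]
(A,Q,X): not NE [P1→C gives 6>2]
(A,Q,Y): not NE [P3→X gives 8>6]
(A,R,X): not NE [P2→Q gives 9>6]
(A,R,Y): not NE [P2→Q gives 9>3; P3→X gives 5>0]
(B,P,X): NE
(B,P,Y): not NE [P1→A gives 9>3; P3→X gives 7>0]
(B,Q,X): not NE [P1→C gives 6>5]
(B,Q,Y): not NE [P1→A gives 6>5; P2→P gives 6>5; P3→X gives 8>6]
(B,R,X): not NE [P1→A gives 8>0; P2→Q gives 7>6; P3→Y gives 9>2]
(B,R,Y): not NE [P1→C gives 9>7; P2→P gives 6>0]
(C,P,X): not NE [P1→B gives 5>4; P2→Q gives 4>0; P3→Y gives 6>2]
(C,P,Y): not NE [P1→A gives 9>2; P2→R gives 7>0]
(C,Q,X): not NE [P3→Y gives 8>4]
(C,Q,Y): not NE [P1→A gives 6>2; P2→R gives 7>3]
(C,R,X): not NE [P1→A gives 8>0; P2→Q gives 4>3; P3→Y gives 6>5]
(C,R,Y): NE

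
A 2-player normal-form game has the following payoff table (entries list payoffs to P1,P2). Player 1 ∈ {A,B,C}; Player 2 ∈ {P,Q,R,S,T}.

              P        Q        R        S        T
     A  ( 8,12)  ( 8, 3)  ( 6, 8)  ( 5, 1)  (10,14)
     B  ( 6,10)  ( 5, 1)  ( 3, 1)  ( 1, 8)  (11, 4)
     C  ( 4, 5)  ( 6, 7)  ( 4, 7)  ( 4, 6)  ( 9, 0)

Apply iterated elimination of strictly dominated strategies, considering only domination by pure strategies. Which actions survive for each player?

Remaining: P1:{A,B} P2:{P,T}

P1 drop C (A beats it: P:8>4 Q:8>6 R:6>4 S:5>4 T:10>9)
P2 drop Q (P beats it: A:12>3 B:10>1)
P2 drop R (P beats it: A:12>8 B:10>1)
P2 drop S (P beats it: A:12>1 B:10>8)
P1→{A,B} P2→{P,T}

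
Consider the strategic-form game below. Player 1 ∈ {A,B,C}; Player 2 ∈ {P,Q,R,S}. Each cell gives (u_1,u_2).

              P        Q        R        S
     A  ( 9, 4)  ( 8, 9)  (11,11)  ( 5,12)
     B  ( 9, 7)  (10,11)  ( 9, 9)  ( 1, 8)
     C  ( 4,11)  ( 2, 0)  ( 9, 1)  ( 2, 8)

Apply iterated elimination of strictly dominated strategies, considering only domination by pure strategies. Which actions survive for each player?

P1 drop C (A beats it: P:9>4 Q:8>2 R:11>9 S:5>2)
P2 drop P (Q beats it: A:9>4 B:11>7)
P1→{A,B} P2→{Q,R,S}

Survivors P1:{A,B} P2:{Q,R,S}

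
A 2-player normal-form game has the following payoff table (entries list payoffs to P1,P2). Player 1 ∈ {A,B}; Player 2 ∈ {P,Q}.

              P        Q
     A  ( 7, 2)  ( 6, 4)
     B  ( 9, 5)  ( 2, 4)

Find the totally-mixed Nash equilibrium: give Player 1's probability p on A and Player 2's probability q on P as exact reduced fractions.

P1 indiff ⇒ q·7+(1-q)·6 = q·9+(1-q)·2 ⇒ q(-2) = (1-q)(-4) ⇒ q = 2/3
P2 indiff ⇒ p·2+(1-p)·5 = p·4+(1-p)·4 ⇒ p(-2) = (1-p)(-1) ⇒ p = 1/3

p=1/3, q=2/3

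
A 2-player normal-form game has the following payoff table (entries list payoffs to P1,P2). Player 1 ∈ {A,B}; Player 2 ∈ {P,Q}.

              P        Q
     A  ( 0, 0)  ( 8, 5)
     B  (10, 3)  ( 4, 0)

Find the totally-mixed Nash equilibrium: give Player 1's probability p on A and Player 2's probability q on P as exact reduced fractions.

P1 indiff ⇒ q·0+(1-q)·8 = q·10+(1-q)·4 ⇒ q(-10) = (1-q)(-4) ⇒ q = 2/7
P2 indiff ⇒ p·0+(1-p)·3 = p·5+(1-p)·0 ⇒ p(-5) = (1-p)(-3) ⇒ p = 3/8

p=3/8, q=2/7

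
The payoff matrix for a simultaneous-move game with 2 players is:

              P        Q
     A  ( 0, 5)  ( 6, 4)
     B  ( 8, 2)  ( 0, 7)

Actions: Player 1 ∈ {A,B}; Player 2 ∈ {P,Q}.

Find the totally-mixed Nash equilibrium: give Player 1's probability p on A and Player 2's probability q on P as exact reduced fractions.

P1 indiff ⇒ q·0+(1-q)·6 = q·8+(1-q)·0 ⇒ q(-8) = (1-q)(-6) ⇒ q = 3/7
P2 indiff ⇒ p·5+(1-p)·2 = p·4+(1-p)·7 ⇒ p(1) = (1-p)(5) ⇒ p = 5/6

(p,q) = (5/6, 3/7)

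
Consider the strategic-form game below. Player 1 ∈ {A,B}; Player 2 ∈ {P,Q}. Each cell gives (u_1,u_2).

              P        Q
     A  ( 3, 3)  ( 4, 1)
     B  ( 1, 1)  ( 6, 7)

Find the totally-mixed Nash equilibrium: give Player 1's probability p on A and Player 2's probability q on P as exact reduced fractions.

(p,q) = (3/4, 1/2)

P1 indiff ⇒ q·3+(1-q)·4 = q·1+(1-q)·6 ⇒ q(2) = (1-q)(2) ⇒ q = 1/2
P2 indiff ⇒ p·3+(1-p)·1 = p·1+(1-p)·7 ⇒ p(2) = (1-p)(6) ⇒ p = 3/4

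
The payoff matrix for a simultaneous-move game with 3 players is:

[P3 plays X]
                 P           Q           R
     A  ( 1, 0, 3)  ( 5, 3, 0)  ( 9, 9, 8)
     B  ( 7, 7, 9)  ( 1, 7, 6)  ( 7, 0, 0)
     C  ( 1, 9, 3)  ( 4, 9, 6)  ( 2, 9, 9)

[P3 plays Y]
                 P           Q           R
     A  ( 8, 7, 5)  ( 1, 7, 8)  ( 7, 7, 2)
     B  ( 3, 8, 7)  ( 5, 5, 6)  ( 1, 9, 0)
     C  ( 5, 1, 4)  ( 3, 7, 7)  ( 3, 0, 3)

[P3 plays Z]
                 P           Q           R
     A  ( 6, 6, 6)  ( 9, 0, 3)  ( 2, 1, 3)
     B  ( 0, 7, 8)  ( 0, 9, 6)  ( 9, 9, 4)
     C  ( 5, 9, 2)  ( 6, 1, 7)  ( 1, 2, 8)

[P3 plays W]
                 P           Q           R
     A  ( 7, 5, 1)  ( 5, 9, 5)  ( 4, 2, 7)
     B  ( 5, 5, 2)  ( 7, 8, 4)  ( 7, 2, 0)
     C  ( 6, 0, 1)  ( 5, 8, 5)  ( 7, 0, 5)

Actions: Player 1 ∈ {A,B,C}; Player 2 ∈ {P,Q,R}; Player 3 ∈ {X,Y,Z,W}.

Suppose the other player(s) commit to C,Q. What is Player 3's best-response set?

u_3(X vs C,Q) = 6
u_3(Y vs C,Q) = 7
u_3(Z vs C,Q) = 7
u_3(W vs C,Q) = 5
max payoff 7 at {Y,Z}

argmax u_3 = {Y,Z}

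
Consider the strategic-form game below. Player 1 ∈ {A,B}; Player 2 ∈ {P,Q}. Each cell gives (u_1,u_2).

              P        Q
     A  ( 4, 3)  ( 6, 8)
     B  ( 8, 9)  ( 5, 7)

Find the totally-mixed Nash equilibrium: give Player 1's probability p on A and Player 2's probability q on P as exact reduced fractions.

(p,q) = (2/7, 1/5)

P1 indiff ⇒ q·4+(1-q)·6 = q·8+(1-q)·5 ⇒ q(-4) = (1-q)(-1) ⇒ q = 1/5
P2 indiff ⇒ p·3+(1-p)·9 = p·8+(1-p)·7 ⇒ p(-5) = (1-p)(-2) ⇒ p = 2/7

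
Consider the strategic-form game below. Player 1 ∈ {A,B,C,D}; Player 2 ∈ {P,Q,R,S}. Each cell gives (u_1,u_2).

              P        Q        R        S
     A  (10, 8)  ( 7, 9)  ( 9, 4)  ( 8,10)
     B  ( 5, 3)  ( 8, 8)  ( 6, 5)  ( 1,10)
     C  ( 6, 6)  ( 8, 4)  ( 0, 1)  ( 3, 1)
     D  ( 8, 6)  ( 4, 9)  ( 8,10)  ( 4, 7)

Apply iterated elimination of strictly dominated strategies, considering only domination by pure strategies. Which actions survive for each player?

P1 drop D (A beats it: P:10>8 Q:7>4 R:9>8 S:8>4)
P2 drop R (Q beats it: A:9>4 B:8>5 C:4>1)
P1→{A,B,C} P2→{P,Q,S}

Survivors P1:{A,B,C} P2:{P,Q,S}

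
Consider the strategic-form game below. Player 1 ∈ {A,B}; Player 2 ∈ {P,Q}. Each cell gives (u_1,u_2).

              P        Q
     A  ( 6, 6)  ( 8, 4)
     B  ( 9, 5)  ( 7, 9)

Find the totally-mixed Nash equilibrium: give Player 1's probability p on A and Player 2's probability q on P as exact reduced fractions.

P1 mixes 2/3 on A; P2 mixes 1/4 on P

P1 indiff ⇒ q·6+(1-q)·8 = q·9+(1-q)·7 ⇒ q(-3) = (1-q)(-1) ⇒ q = 1/4
P2 indiff ⇒ p·6+(1-p)·5 = p·4+(1-p)·9 ⇒ p(2) = (1-p)(4) ⇒ p = 2/3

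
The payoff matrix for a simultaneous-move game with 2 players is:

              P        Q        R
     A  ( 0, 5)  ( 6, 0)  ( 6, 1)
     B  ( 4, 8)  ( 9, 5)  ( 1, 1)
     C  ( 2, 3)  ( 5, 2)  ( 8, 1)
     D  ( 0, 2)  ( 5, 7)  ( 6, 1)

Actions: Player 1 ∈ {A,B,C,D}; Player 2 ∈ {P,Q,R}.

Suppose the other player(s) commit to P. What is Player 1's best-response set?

BR_1 = {B}

u_1(A vs P) = 0
u_1(B vs P) = 4
u_1(C vs P) = 2
u_1(D vs P) = 0
max payoff 4 at {B}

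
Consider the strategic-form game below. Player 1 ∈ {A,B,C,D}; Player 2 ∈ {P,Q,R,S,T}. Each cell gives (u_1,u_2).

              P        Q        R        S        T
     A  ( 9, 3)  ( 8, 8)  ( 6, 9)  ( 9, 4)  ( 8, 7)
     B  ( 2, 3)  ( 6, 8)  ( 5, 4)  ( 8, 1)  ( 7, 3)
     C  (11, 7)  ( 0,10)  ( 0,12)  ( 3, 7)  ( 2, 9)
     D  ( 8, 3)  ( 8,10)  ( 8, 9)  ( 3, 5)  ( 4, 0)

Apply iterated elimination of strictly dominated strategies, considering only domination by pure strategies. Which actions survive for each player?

Survivors P1:{A,D} P2:{Q,R}

P1 drop B (A beats it: P:9>2 Q:8>6 R:6>5 S:9>8 T:8>7)
P2 drop P (Q beats it: A:8>3 C:10>7 D:10>3)
P1 drop C (A beats it: Q:8>0 R:6>0 S:9>3 T:8>2)
P2 drop S (Q beats it: A:8>4 D:10>5)
P2 drop T (Q beats it: A:8>7 D:10>0)
P1→{A,D} P2→{Q,R}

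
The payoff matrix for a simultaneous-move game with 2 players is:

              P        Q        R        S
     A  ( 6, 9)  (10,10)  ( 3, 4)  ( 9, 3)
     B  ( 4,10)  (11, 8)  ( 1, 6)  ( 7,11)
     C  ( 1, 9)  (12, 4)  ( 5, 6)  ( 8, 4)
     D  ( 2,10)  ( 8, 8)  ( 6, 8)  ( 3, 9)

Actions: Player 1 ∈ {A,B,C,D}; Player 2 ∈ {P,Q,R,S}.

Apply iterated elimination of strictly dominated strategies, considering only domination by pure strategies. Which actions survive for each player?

IESDS → P1:{A,B,C} P2:{P,Q,S}

P2 drop R (P beats it: A:9>4 B:10>6 C:9>6 D:10>8)
P1 drop D (A beats it: P:6>2 Q:10>8 S:9>3)
P1→{A,B,C} P2→{P,Q,S}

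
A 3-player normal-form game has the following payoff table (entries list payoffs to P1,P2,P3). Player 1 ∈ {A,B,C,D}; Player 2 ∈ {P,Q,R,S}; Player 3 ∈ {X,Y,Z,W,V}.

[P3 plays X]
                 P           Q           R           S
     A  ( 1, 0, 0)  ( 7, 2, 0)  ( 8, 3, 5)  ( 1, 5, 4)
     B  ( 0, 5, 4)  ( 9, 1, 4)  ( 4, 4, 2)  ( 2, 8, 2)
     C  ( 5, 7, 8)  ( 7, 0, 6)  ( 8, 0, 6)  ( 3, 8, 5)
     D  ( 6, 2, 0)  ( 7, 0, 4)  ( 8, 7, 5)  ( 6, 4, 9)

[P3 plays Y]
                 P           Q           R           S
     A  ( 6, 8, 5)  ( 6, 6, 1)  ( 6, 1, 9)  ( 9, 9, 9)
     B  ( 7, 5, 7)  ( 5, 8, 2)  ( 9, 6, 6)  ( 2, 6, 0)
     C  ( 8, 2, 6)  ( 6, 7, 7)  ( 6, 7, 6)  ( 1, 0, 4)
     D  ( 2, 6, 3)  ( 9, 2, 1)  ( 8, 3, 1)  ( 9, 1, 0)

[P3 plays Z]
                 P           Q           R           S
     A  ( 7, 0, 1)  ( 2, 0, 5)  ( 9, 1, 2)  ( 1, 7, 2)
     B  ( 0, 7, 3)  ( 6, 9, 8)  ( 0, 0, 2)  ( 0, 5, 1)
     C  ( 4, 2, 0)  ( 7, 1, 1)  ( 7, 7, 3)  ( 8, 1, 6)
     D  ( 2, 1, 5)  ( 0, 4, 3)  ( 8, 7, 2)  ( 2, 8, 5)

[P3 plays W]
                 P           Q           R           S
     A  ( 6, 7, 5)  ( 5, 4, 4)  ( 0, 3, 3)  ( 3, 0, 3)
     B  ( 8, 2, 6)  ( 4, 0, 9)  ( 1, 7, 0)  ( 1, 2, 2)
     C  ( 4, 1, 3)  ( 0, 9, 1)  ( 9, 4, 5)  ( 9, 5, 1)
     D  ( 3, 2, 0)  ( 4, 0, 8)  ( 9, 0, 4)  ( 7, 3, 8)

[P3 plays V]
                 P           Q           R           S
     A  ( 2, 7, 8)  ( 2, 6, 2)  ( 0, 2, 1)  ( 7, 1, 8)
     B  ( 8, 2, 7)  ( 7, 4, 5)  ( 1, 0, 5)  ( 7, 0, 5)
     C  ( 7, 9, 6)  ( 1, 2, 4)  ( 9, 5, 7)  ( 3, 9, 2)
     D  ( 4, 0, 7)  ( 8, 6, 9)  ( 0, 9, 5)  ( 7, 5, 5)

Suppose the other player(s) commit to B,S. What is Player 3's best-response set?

u_3(X vs B,S) = 2
u_3(Y vs B,S) = 0
u_3(Z vs B,S) = 1
u_3(W vs B,S) = 2
u_3(V vs B,S) = 5
max payoff 5 at {V}

argmax u_3 = {V}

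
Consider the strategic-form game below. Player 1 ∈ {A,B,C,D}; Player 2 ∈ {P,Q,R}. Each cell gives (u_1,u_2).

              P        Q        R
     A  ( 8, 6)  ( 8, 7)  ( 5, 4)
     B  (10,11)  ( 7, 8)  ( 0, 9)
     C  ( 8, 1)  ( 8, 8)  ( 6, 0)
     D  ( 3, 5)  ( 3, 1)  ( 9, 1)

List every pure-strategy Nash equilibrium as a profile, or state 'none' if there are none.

(A,P): not NE [P1→B gives 10>8; P2→Q gives 7>6]
(A,Q): NE
(A,R): not NE [P1→D gives 9>5; P2→Q gives 7>4]
(B,P): NE
(B,Q): not NE [P1→C gives 8>7; P2→P gives 11>8]
(B,R): not NE [P1→D gives 9>0; P2→P gives 11>9]
(C,P): not NE [P1→B gives 10>8; P2→Q gives 8>1]
(C,Q): NE
(C,R): not NE [P1→D gives 9>6; P2→Q gives 8>0]
(D,P): not NE [P1→B gives 10>3]
(D,Q): not NE [P1→C gives 8>3; P2→P gives 5>1]
(D,R): not NE [P2→P gives 5>1]

Nash profiles: (A,Q), (B,P), (C,Q)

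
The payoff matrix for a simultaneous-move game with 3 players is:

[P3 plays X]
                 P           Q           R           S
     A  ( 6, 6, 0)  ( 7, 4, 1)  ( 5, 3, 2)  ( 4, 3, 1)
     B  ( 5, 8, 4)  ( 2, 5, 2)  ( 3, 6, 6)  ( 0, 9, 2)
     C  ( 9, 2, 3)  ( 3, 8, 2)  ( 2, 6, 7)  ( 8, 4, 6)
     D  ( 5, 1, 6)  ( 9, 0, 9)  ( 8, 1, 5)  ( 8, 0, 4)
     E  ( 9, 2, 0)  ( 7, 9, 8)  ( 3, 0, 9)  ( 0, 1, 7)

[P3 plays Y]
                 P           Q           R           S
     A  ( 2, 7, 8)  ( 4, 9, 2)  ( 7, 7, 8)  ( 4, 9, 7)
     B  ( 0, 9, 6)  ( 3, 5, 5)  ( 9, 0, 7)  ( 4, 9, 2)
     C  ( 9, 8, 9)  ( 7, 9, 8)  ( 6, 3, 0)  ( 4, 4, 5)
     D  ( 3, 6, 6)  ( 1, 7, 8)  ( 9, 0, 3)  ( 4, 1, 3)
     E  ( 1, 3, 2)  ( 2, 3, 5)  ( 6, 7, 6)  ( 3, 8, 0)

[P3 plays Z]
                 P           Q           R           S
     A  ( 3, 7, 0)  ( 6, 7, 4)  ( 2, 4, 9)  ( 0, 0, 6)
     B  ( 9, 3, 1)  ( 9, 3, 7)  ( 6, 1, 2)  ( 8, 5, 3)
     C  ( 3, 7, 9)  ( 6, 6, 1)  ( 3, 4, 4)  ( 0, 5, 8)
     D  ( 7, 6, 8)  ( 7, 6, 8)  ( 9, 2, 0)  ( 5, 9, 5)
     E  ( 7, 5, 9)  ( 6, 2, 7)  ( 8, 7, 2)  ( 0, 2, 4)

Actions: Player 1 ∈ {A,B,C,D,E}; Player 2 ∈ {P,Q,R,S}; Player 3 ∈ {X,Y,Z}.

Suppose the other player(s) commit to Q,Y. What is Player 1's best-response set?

u_1(A vs Q,Y) = 4
u_1(B vs Q,Y) = 3
u_1(C vs Q,Y) = 7
u_1(D vs Q,Y) = 1
u_1(E vs Q,Y) = 2
max payoff 7 at {C}

argmax u_1 = {C}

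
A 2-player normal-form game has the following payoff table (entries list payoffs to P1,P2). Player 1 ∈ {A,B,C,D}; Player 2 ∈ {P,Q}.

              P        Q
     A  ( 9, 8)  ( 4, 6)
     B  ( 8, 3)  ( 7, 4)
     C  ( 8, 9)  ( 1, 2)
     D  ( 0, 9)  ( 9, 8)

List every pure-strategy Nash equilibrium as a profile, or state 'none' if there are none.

(A,P): NE
(A,Q): not NE [P1→D gives 9>4; P2→P gives 8>6]
(B,P): not NE [P1→A gives 9>8; P2→Q gives 4>3]
(B,Q): not NE [P1→D gives 9>7]
(C,P): not NE [P1→A gives 9>8]
(C,Q): not NE [P1→D gives 9>1; P2→P gives 9>2]
(D,P): not NE [P1→A gives 9>0]
(D,Q): not NE [P2→P gives 9>8]

Nash profiles: (A,P)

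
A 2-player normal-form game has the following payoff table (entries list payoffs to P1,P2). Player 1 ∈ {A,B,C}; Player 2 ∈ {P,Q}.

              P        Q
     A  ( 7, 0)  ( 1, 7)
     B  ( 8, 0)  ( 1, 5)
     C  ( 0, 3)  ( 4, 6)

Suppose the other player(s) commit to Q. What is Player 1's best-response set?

u_1(A vs Q) = 1
u_1(B vs Q) = 1
u_1(C vs Q) = 4
max payoff 4 at {C}

P1 best: {C}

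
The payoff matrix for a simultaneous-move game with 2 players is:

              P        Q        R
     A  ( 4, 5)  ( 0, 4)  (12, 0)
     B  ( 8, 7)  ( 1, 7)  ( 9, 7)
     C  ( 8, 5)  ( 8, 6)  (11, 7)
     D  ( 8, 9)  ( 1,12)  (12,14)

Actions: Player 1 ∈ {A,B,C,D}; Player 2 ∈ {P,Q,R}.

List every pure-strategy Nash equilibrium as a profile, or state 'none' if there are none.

(A,P): not NE [P1→D gives 8>4]
(A,Q): not NE [P1→C gives 8>0; P2→P gives 5>4]
(A,R): not NE [P2→P gives 5>0]
(B,P): NE
(B,Q): not NE [P1→C gives 8>1]
(B,R): not NE [P1→D gives 12>9]
(C,P): not NE [P2→R gives 7>5]
(C,Q): not NE [P2→R gives 7>6]
(C,R): not NE [P1→D gives 12>11]
(D,P): not NE [P2→R gives 14>9]
(D,Q): not NE [P1→C gives 8>1; P2→R gives 14>12]
(D,R): NE

PSNE = {(B,P), (D,R)}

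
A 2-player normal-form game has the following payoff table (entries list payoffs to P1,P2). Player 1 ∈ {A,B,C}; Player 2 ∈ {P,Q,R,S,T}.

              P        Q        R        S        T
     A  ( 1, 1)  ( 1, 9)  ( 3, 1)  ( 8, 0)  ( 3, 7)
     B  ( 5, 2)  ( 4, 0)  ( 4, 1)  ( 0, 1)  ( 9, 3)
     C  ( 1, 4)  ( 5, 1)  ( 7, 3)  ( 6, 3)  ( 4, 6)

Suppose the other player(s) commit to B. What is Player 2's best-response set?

BR_2 = {T}

u_2(P vs B) = 2
u_2(Q vs B) = 0
u_2(R vs B) = 1
u_2(S vs B) = 1
u_2(T vs B) = 3
max payoff 3 at {T}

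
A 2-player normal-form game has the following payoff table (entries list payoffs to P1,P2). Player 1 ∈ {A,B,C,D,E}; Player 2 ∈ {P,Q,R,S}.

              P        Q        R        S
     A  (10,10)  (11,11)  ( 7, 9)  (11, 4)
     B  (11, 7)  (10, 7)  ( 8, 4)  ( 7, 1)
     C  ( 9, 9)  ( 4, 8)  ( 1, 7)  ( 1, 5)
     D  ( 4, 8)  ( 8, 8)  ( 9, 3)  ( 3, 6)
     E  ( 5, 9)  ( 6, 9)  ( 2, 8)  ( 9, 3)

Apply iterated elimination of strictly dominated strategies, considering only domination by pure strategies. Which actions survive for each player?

P1 drop C (A beats it: P:10>9 Q:11>4 R:7>1 S:11>1)
P1 drop E (A beats it: P:10>5 Q:11>6 R:7>2 S:11>9)
P2 drop R (P beats it: A:10>9 B:7>4 D:8>3)
P1 drop D (A beats it: P:10>4 Q:11>8 S:11>3)
P2 drop S (P beats it: A:10>4 B:7>1)
P1→{A,B} P2→{P,Q}

IESDS → P1:{A,B} P2:{P,Q}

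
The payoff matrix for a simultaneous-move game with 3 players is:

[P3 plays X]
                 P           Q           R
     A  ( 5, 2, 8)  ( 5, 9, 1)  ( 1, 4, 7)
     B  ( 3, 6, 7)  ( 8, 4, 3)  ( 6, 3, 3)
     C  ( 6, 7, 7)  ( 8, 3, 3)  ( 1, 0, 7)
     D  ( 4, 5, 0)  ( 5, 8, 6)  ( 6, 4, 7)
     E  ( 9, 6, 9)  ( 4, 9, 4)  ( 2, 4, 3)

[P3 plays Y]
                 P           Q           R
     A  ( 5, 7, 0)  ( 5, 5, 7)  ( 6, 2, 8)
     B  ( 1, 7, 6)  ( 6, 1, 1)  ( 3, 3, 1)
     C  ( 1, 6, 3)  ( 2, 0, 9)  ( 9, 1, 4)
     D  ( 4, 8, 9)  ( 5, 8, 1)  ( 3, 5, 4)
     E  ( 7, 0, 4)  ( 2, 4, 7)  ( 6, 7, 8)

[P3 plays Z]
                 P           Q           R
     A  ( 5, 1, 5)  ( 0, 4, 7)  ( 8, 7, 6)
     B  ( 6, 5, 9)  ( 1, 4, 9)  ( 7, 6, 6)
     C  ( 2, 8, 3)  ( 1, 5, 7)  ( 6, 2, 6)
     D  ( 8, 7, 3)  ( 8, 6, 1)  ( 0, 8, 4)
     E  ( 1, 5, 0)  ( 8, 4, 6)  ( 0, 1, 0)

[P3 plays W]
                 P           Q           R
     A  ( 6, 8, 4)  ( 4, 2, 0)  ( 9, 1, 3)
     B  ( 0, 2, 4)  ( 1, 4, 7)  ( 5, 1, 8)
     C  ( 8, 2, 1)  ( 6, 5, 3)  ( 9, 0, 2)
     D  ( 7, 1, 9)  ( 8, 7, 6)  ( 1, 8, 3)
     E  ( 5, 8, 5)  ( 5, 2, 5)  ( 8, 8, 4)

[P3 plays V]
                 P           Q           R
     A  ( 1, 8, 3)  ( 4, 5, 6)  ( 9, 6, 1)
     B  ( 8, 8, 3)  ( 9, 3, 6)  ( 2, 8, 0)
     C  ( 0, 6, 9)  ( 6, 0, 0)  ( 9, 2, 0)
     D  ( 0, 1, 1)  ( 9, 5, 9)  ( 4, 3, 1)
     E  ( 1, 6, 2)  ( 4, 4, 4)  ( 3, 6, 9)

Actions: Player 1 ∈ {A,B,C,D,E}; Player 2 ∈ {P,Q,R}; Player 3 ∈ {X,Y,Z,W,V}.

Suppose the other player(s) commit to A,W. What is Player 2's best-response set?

u_2(P vs A,W) = 8
u_2(Q vs A,W) = 2
u_2(R vs A,W) = 1
max payoff 8 at {P}

BR_2 = {P}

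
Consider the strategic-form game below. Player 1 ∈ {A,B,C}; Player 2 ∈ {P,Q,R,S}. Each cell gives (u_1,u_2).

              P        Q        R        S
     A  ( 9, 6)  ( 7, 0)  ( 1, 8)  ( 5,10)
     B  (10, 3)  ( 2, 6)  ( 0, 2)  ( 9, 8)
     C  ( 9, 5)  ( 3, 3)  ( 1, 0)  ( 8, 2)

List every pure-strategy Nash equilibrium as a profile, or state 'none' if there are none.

(A,P): not NE [P1→B gives 10>9; P2→S gives 10>6]
(A,Q): not NE [P2→S gives 10>0]
(A,R): not NE [P2→S gives 10>8]
(A,S): not NE [P1→B gives 9>5]
(B,P): not NE [P2→S gives 8>3]
(B,Q): not NE [P1→A gives 7>2; P2→S gives 8>6]
(B,R): not NE [P1→C gives 1>0; P2→S gives 8>2]
(B,S): NE
(C,P): not NE [P1→B gives 10>9]
(C,Q): not NE [P1→A gives 7>3; P2→P gives 5>3]
(C,R): not NE [P2→P gives 5>0]
(C,S): not NE [P1→B gives 9>8; P2→P gives 5>2]

PSNE = {(B,S)}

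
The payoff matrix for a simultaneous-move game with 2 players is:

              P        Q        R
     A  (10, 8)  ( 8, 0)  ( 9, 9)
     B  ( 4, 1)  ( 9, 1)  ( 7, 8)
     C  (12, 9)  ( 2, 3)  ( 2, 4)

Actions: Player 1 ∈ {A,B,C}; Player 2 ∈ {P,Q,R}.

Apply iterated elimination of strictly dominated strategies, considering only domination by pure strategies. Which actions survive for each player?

IESDS → P1:{A,C} P2:{P,R}

P2 drop Q (R beats it: A:9>0 B:8>1 C:4>3)
P1 drop B (A beats it: P:10>4 R:9>7)
P1→{A,C} P2→{P,R}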